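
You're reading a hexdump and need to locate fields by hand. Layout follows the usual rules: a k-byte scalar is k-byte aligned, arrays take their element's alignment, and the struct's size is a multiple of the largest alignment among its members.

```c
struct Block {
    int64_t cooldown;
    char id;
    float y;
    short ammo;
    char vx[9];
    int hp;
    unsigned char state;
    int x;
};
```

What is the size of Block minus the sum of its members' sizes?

0..8  cooldown  (8B, 8-aligned)
8..9  id  (1B, 1-aligned)
9..12  -- padding (3B)
12..16  y  (4B, 4-aligned)
16..18  ammo  (2B, 2-aligned)
18..27  vx  (9B, 1-aligned)
27..28  -- padding (1B)
28..32  hp  (4B, 4-aligned)
32..33  state  (1B, 1-aligned)
33..36  -- padding (3B)
36..40  x  (4B, 4-aligned)
sizeof = 40, alignof = 8
data bytes 33, size 40 → padding 7

7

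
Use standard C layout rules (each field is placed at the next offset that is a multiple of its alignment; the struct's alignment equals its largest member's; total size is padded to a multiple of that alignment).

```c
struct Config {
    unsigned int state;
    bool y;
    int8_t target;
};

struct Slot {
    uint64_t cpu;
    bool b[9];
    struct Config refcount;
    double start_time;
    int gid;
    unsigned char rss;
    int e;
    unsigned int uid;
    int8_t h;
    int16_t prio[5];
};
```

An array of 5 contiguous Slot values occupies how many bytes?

360

Config: @0: state [4B, align 4] → 4; @4: y [1B, align 1] → 5; @5: target [1B, align 1] → 6; +2 tail pad (align 4); size 8, align 4
@0: cpu [8B, align 8] → 8
@8: b [9B, align 1] → 17
+3 pad (align 4)
@20: refcount [8B, align 4] → 28
+4 pad (align 8)
@32: start_time [8B, align 8] → 40
@40: gid [4B, align 4] → 44
@44: rss [1B, align 1] → 45
+3 pad (align 4)
@48: e [4B, align 4] → 52
@52: uid [4B, align 4] → 56
@56: h [1B, align 1] → 57
+1 pad (align 2)
@58: prio [10B, align 2] → 68
+4 tail pad (align 8)
size 72, align 8
array of 5: 5 × 72 = 360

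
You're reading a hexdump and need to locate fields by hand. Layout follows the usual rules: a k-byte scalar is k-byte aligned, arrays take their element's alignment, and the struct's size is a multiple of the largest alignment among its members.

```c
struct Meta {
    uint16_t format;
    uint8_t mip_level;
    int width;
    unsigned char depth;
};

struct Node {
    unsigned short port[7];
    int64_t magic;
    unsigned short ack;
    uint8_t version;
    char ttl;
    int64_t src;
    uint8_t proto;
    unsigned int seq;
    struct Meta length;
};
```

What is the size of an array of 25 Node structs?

Meta: 0..2  format  (2B, 2-aligned); 2..3  mip_level  (1B, 1-aligned); 3..4  -- padding (1B); 4..8  width  (4B, 4-aligned); 8..9  depth  (1B, 1-aligned); 9..12  -- tail padding (3B); sizeof = 12, alignof = 4
0..14  port  (14B, 2-aligned)
14..16  -- padding (2B)
16..24  magic  (8B, 8-aligned)
24..26  ack  (2B, 2-aligned)
26..27  version  (1B, 1-aligned)
27..28  ttl  (1B, 1-aligned)
28..32  -- padding (4B)
32..40  src  (8B, 8-aligned)
40..41  proto  (1B, 1-aligned)
41..44  -- padding (3B)
44..48  seq  (4B, 4-aligned)
48..60  length  (12B, 4-aligned)
60..64  -- tail padding (4B)
sizeof = 64, alignof = 8
array of 25: 25 × 64 = 1600

1600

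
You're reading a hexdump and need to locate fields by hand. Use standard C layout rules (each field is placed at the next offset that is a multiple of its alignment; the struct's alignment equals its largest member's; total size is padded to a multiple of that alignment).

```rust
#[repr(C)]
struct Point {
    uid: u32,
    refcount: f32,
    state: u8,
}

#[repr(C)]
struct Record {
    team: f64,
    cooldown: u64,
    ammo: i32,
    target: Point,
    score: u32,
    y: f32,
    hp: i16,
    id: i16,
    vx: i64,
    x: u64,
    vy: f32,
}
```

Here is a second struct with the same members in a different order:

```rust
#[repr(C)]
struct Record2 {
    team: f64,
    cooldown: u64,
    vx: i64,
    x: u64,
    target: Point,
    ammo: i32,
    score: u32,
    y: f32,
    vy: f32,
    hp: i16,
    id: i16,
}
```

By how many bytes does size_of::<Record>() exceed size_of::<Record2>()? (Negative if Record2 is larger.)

8

Point: @0: uid [4B, align 4] → 4; @4: refcount [4B, align 4] → 8; @8: state [1B, align 1] → 9; +3 tail pad (align 4); size 12, align 4
@0: team [8B, align 8] → 8
@8: cooldown [8B, align 8] → 16
@16: ammo [4B, align 4] → 20
@20: target [12B, align 4] → 32
@32: score [4B, align 4] → 36
@36: y [4B, align 4] → 40
@40: hp [2B, align 2] → 42
@42: id [2B, align 2] → 44
+4 pad (align 8)
@48: vx [8B, align 8] → 56
@56: x [8B, align 8] → 64
@64: vy [4B, align 4] → 68
+4 tail pad (align 8)
size 72, align 8
— Record2 —
@0: team [8B, align 8] → 8
@8: cooldown [8B, align 8] → 16
@16: vx [8B, align 8] → 24
@24: x [8B, align 8] → 32
@32: target [12B, align 4] → 44
@44: ammo [4B, align 4] → 48
@48: score [4B, align 4] → 52
@52: y [4B, align 4] → 56
@56: vy [4B, align 4] → 60
@60: hp [2B, align 2] → 62
@62: id [2B, align 2] → 64
size 64, align 8
72 − 64 = 8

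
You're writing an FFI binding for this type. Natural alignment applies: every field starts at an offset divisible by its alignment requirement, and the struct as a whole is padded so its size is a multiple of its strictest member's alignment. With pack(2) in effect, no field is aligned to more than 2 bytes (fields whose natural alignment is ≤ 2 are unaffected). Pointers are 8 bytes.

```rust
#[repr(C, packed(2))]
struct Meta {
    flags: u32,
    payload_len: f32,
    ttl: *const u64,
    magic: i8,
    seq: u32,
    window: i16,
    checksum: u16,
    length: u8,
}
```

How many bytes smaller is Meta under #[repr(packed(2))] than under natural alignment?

natural layout:
  @0: flags [4B, align 4] → 4
  @4: payload_len [4B, align 4] → 8
  @8: ttl [8B, align 8] → 16
  @16: magic [1B, align 1] → 17
  +3 pad (align 4)
  @20: seq [4B, align 4] → 24
  @24: window [2B, align 2] → 26
  @26: checksum [2B, align 2] → 28
  @28: length [1B, align 1] → 29
  +3 tail pad (align 8)
  size 32, align 8
packed(2) layout:
  @0: flags [4B, align 2] → 4
  @4: payload_len [4B, align 2] → 8
  @8: ttl [8B, align 2] → 16
  @16: magic [1B, align 1] → 17
  +1 pad (align 2)
  @18: seq [4B, align 2] → 22
  @22: window [2B, align 2] → 24
  @24: checksum [2B, align 2] → 26
  @26: length [1B, align 1] → 27
  +1 tail pad (align 2)
  size 28, align 2
32 − 28 = 4

4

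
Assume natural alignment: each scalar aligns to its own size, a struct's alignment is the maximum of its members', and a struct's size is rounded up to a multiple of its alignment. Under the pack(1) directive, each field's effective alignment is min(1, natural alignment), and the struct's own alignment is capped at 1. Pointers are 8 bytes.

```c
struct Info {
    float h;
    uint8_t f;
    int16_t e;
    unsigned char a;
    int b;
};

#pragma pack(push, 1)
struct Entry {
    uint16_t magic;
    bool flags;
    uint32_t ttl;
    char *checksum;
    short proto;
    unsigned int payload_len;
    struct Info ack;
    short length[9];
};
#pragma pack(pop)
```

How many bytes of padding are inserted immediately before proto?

Info: @0: h [4B, align 4] → 4; @4: f [1B, align 1] → 5; +1 pad (align 2); @6: e [2B, align 2] → 8; @8: a [1B, align 1] → 9; +3 pad (align 4); @12: b [4B, align 4] → 16; size 16, align 4
@0: magic [2B, align 1] → 2
@2: flags [1B, align 1] → 3
@3: ttl [4B, align 1] → 7
@7: checksum [8B, align 1] → 15
@15: proto [2B, align 1] → 17

0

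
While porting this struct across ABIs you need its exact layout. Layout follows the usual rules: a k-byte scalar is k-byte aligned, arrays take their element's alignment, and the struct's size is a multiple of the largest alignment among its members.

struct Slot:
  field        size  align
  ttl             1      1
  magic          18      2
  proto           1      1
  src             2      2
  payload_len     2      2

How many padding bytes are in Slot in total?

2

ttl at 0 (size 1, align 1) → ends 1
pad 1 to align 2 for magic
magic at 2 (size 18, align 2) → ends 20
proto at 20 (size 1, align 1) → ends 21
pad 1 to align 2 for src
src at 22 (size 2, align 2) → ends 24
payload_len at 24 (size 2, align 2) → ends 26
total 26 bytes, alignment 2
data bytes 24, size 26 → padding 2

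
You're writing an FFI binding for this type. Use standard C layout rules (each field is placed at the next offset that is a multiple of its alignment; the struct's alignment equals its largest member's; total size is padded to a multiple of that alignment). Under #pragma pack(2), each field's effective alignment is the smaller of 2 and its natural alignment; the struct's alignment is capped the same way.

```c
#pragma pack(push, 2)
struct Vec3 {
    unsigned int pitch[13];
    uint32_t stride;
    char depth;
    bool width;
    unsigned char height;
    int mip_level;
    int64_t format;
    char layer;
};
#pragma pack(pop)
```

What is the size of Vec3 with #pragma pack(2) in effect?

@0: pitch [52B, align 2] → 52
@52: stride [4B, align 2] → 56
@56: depth [1B, align 1] → 57
@57: width [1B, align 1] → 58
@58: height [1B, align 1] → 59
+1 pad (align 2)
@60: mip_level [4B, align 2] → 64
@64: format [8B, align 2] → 72
@72: layer [1B, align 1] → 73
+1 tail pad (align 2)
size 74, align 2

74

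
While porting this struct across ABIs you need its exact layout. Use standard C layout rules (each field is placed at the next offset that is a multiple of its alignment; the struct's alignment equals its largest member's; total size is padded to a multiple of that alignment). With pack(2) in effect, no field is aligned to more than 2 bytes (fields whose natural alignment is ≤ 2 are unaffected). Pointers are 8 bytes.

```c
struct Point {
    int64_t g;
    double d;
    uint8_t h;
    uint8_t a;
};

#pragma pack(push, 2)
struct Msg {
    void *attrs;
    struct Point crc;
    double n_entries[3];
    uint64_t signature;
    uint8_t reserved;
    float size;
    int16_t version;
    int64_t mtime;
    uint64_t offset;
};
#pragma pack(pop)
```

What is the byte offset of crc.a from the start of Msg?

25

Point: g at 0 (size 8, align 8) → ends 8; d at 8 (size 8, align 8) → ends 16; h at 16 (size 1, align 1) → ends 17; a at 17 (size 1, align 1) → ends 18; tail pad 6 to reach multiple of 8; total 24 bytes, alignment 8
attrs at 0 (size 8, align 2) → ends 8
crc at 8 (size 24, align 2) → ends 32
within Point: a at 17
8 + 17 = 25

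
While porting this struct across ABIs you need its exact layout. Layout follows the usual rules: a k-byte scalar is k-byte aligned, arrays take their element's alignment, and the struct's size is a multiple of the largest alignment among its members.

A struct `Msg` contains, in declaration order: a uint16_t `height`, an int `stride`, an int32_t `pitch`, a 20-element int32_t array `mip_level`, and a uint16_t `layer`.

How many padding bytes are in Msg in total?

height at 0 (size 2, align 2) → ends 2
pad 2 to align 4 for stride
stride at 4 (size 4, align 4) → ends 8
pitch at 8 (size 4, align 4) → ends 12
mip_level at 12 (size 80, align 4) → ends 92
layer at 92 (size 2, align 2) → ends 94
tail pad 2 to reach multiple of 4
total 96 bytes, alignment 4
data bytes 92, size 96 → padding 4

4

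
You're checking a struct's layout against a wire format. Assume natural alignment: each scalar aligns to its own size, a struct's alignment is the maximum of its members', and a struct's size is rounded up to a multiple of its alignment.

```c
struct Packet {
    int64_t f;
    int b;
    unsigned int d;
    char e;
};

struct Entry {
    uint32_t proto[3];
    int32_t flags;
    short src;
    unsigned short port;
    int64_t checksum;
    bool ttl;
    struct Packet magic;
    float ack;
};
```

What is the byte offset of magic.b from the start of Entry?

48

Packet: 0..8  f  (8B, 8-aligned); 8..12  b  (4B, 4-aligned); 12..16  d  (4B, 4-aligned); 16..17  e  (1B, 1-aligned); 17..24  -- tail padding (7B); sizeof = 24, alignof = 8
0..12  proto  (12B, 4-aligned)
12..16  flags  (4B, 4-aligned)
16..18  src  (2B, 2-aligned)
18..20  port  (2B, 2-aligned)
20..24  -- padding (4B)
24..32  checksum  (8B, 8-aligned)
32..33  ttl  (1B, 1-aligned)
33..40  -- padding (7B)
40..64  magic  (24B, 8-aligned)
within Packet: b at 8
40 + 8 = 48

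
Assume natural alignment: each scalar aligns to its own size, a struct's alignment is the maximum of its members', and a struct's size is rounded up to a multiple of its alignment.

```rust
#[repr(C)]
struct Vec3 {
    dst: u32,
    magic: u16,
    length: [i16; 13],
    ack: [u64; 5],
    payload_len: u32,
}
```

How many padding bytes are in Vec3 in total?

0..4  dst  (4B, 4-aligned)
4..6  magic  (2B, 2-aligned)
6..32  length  (26B, 2-aligned)
32..72  ack  (40B, 8-aligned)
72..76  payload_len  (4B, 4-aligned)
76..80  -- tail padding (4B)
sizeof = 80, alignof = 8
data bytes 76, size 80 → padding 4

4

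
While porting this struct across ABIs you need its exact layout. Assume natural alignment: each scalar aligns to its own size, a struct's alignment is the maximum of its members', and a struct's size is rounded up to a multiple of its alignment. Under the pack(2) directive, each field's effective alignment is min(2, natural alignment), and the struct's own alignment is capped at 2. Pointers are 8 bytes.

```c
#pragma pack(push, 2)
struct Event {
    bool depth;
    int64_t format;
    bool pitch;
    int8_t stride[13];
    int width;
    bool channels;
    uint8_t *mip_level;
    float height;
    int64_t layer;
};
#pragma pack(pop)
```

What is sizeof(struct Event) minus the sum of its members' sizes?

2

0..1  depth  (1B, 1-aligned)
1..2  -- padding (1B)
2..10  format  (8B, 2-aligned)
10..11  pitch  (1B, 1-aligned)
11..24  stride  (13B, 1-aligned)
24..28  width  (4B, 2-aligned)
28..29  channels  (1B, 1-aligned)
29..30  -- padding (1B)
30..38  mip_level  (8B, 2-aligned)
38..42  height  (4B, 2-aligned)
42..50  layer  (8B, 2-aligned)
sizeof = 50, alignof = 2
data bytes 48, size 50 → padding 2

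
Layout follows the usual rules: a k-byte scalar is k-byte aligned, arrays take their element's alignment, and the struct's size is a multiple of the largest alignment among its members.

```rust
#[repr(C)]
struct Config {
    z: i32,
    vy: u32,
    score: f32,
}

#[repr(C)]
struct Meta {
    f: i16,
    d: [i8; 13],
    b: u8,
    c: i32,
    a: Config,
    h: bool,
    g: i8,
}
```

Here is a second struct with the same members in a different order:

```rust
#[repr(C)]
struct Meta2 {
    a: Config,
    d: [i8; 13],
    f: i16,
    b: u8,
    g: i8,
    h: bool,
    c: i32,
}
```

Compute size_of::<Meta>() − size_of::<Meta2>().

Config: 0..4  z  (4B, 4-aligned); 4..8  vy  (4B, 4-aligned); 8..12  score  (4B, 4-aligned); sizeof = 12, alignof = 4
0..2  f  (2B, 2-aligned)
2..15  d  (13B, 1-aligned)
15..16  b  (1B, 1-aligned)
16..20  c  (4B, 4-aligned)
20..32  a  (12B, 4-aligned)
32..33  h  (1B, 1-aligned)
33..34  g  (1B, 1-aligned)
34..36  -- tail padding (2B)
sizeof = 36, alignof = 4
— Meta2 —
0..12  a  (12B, 4-aligned)
12..25  d  (13B, 1-aligned)
25..26  -- padding (1B)
26..28  f  (2B, 2-aligned)
28..29  b  (1B, 1-aligned)
29..30  g  (1B, 1-aligned)
30..31  h  (1B, 1-aligned)
31..32  -- padding (1B)
32..36  c  (4B, 4-aligned)
sizeof = 36, alignof = 4
36 − 36 = 0

0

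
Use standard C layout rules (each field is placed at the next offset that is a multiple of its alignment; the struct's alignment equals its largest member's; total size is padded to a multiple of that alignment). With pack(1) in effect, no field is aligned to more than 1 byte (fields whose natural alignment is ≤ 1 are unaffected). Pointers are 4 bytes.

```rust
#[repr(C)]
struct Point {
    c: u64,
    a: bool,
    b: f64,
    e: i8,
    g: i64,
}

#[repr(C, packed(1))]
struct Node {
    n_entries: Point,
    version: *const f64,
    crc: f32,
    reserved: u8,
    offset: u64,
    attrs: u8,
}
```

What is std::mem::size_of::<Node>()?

58 bytes

Point: c at 0 (size 8, align 8) → ends 8; a at 8 (size 1, align 1) → ends 9; pad 7 to align 8 for b; b at 16 (size 8, align 8) → ends 24; e at 24 (size 1, align 1) → ends 25; pad 7 to align 8 for g; g at 32 (size 8, align 8) → ends 40; total 40 bytes, alignment 8
n_entries at 0 (size 40, align 1) → ends 40
version at 40 (size 4, align 1) → ends 44
crc at 44 (size 4, align 1) → ends 48
reserved at 48 (size 1, align 1) → ends 49
offset at 49 (size 8, align 1) → ends 57
attrs at 57 (size 1, align 1) → ends 58
total 58 bytes, alignment 1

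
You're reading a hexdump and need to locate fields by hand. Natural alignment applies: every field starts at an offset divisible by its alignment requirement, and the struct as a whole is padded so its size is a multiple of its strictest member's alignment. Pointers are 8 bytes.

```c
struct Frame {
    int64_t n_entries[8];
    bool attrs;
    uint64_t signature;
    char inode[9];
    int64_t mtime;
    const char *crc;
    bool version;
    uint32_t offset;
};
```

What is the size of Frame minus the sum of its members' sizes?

@0: n_entries [64B, align 8] → 64
@64: attrs [1B, align 1] → 65
+7 pad (align 8)
@72: signature [8B, align 8] → 80
@80: inode [9B, align 1] → 89
+7 pad (align 8)
@96: mtime [8B, align 8] → 104
@104: crc [8B, align 8] → 112
@112: version [1B, align 1] → 113
+3 pad (align 4)
@116: offset [4B, align 4] → 120
size 120, align 8
data bytes 103, size 120 → padding 17

17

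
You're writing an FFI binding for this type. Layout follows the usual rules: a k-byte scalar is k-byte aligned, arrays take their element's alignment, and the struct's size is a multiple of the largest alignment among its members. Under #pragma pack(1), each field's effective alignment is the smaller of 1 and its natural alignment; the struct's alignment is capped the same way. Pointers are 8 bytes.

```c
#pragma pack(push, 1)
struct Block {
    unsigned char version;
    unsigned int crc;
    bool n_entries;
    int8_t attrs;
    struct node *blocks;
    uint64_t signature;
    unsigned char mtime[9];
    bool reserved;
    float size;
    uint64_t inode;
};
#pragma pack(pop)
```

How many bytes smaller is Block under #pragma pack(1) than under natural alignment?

natural layout:
  @0: version [1B, align 1] → 1
  +3 pad (align 4)
  @4: crc [4B, align 4] → 8
  @8: n_entries [1B, align 1] → 9
  @9: attrs [1B, align 1] → 10
  +6 pad (align 8)
  @16: blocks [8B, align 8] → 24
  @24: signature [8B, align 8] → 32
  @32: mtime [9B, align 1] → 41
  @41: reserved [1B, align 1] → 42
  +2 pad (align 4)
  @44: size [4B, align 4] → 48
  @48: inode [8B, align 8] → 56
  size 56, align 8
packed(1) layout:
  @0: version [1B, align 1] → 1
  @1: crc [4B, align 1] → 5
  @5: n_entries [1B, align 1] → 6
  @6: attrs [1B, align 1] → 7
  @7: blocks [8B, align 1] → 15
  @15: signature [8B, align 1] → 23
  @23: mtime [9B, align 1] → 32
  @32: reserved [1B, align 1] → 33
  @33: size [4B, align 1] → 37
  @37: inode [8B, align 1] → 45
  size 45, align 1
56 − 45 = 11

11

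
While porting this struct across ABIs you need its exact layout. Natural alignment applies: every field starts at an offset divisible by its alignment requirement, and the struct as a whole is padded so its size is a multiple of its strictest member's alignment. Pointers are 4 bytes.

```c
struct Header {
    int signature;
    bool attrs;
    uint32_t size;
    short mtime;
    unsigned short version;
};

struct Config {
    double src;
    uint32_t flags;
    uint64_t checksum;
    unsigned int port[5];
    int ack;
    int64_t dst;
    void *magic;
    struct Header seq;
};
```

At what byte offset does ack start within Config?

Header: signature at 0 (size 4, align 4) → ends 4; attrs at 4 (size 1, align 1) → ends 5; pad 3 to align 4 for size; size at 8 (size 4, align 4) → ends 12; mtime at 12 (size 2, align 2) → ends 14; version at 14 (size 2, align 2) → ends 16; total 16 bytes, alignment 4
src at 0 (size 8, align 8) → ends 8
flags at 8 (size 4, align 4) → ends 12
pad 4 to align 8 for checksum
checksum at 16 (size 8, align 8) → ends 24
port at 24 (size 20, align 4) → ends 44
ack at 44 (size 4, align 4) → ends 48

44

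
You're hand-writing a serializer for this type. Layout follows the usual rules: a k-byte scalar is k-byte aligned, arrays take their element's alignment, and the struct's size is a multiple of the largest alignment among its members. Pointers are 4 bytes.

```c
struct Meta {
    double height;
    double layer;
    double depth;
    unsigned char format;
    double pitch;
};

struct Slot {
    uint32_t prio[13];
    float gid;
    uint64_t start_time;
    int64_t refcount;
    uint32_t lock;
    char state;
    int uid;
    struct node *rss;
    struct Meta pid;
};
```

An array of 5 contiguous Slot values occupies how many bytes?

640

Meta: @0: height [8B, align 8] → 8; @8: layer [8B, align 8] → 16; @16: depth [8B, align 8] → 24; @24: format [1B, align 1] → 25; +7 pad (align 8); @32: pitch [8B, align 8] → 40; size 40, align 8
@0: prio [52B, align 4] → 52
@52: gid [4B, align 4] → 56
@56: start_time [8B, align 8] → 64
@64: refcount [8B, align 8] → 72
@72: lock [4B, align 4] → 76
@76: state [1B, align 1] → 77
+3 pad (align 4)
@80: uid [4B, align 4] → 84
@84: rss [4B, align 4] → 88
@88: pid [40B, align 8] → 128
size 128, align 8
array of 5: 5 × 128 = 640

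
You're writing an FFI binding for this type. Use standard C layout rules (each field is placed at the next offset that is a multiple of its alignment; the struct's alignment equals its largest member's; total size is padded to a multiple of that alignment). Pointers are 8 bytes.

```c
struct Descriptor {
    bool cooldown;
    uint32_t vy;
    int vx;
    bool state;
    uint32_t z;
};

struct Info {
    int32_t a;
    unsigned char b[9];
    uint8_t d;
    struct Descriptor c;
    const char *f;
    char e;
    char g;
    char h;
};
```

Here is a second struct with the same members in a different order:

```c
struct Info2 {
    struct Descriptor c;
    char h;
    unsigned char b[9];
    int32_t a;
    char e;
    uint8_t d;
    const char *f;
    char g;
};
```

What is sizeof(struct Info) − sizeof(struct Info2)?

Descriptor: cooldown at 0 (size 1, align 1) → ends 1; pad 3 to align 4 for vy; vy at 4 (size 4, align 4) → ends 8; vx at 8 (size 4, align 4) → ends 12; state at 12 (size 1, align 1) → ends 13; pad 3 to align 4 for z; z at 16 (size 4, align 4) → ends 20; total 20 bytes, alignment 4
a at 0 (size 4, align 4) → ends 4
b at 4 (size 9, align 1) → ends 13
d at 13 (size 1, align 1) → ends 14
pad 2 to align 4 for c
c at 16 (size 20, align 4) → ends 36
pad 4 to align 8 for f
f at 40 (size 8, align 8) → ends 48
e at 48 (size 1, align 1) → ends 49
g at 49 (size 1, align 1) → ends 50
h at 50 (size 1, align 1) → ends 51
tail pad 5 to reach multiple of 8
total 56 bytes, alignment 8
— Info2 —
c at 0 (size 20, align 4) → ends 20
h at 20 (size 1, align 1) → ends 21
b at 21 (size 9, align 1) → ends 30
pad 2 to align 4 for a
a at 32 (size 4, align 4) → ends 36
e at 36 (size 1, align 1) → ends 37
d at 37 (size 1, align 1) → ends 38
pad 2 to align 8 for f
f at 40 (size 8, align 8) → ends 48
g at 48 (size 1, align 1) → ends 49
tail pad 7 to reach multiple of 8
total 56 bytes, alignment 8
56 − 56 = 0

0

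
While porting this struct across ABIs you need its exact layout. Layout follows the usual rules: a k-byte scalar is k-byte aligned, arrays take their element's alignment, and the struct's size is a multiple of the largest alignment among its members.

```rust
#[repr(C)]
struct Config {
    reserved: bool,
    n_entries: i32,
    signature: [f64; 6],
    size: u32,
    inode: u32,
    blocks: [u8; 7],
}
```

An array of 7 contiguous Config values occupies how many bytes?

reserved at 0 (size 1, align 1) → ends 1
pad 3 to align 4 for n_entries
n_entries at 4 (size 4, align 4) → ends 8
signature at 8 (size 48, align 8) → ends 56
size at 56 (size 4, align 4) → ends 60
inode at 60 (size 4, align 4) → ends 64
blocks at 64 (size 7, align 1) → ends 71
tail pad 1 to reach multiple of 8
total 72 bytes, alignment 8
array of 7: 7 × 72 = 504

504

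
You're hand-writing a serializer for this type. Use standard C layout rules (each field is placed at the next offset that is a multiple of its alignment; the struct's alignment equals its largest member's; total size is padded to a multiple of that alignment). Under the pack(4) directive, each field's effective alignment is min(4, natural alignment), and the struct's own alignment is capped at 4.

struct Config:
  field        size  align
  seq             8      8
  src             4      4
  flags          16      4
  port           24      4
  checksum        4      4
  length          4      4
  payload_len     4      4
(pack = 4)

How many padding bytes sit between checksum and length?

0

0..8  seq  (8B, 4-aligned)
8..12  src  (4B, 4-aligned)
12..28  flags  (16B, 4-aligned)
28..52  port  (24B, 4-aligned)
52..56  checksum  (4B, 4-aligned)
56..60  length  (4B, 4-aligned)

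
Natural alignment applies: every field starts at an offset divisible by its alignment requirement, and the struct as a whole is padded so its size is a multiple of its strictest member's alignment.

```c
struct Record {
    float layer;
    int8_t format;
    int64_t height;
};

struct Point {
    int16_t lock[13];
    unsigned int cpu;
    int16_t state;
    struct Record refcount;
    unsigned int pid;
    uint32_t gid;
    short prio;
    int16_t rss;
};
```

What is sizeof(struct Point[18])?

1296

Record: 0..4  layer  (4B, 4-aligned); 4..5  format  (1B, 1-aligned); 5..8  -- padding (3B); 8..16  height  (8B, 8-aligned); sizeof = 16, alignof = 8
0..26  lock  (26B, 2-aligned)
26..28  -- padding (2B)
28..32  cpu  (4B, 4-aligned)
32..34  state  (2B, 2-aligned)
34..40  -- padding (6B)
40..56  refcount  (16B, 8-aligned)
56..60  pid  (4B, 4-aligned)
60..64  gid  (4B, 4-aligned)
64..66  prio  (2B, 2-aligned)
66..68  rss  (2B, 2-aligned)
68..72  -- tail padding (4B)
sizeof = 72, alignof = 8
array of 18: 18 × 72 = 1296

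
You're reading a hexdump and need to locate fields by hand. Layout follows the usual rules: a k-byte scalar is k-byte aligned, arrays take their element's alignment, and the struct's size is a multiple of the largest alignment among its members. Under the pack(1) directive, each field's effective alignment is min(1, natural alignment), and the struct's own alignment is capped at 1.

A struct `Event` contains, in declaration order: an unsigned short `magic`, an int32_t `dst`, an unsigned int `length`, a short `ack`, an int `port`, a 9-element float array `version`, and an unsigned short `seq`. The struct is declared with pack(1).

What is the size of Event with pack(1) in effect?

54

@0: magic [2B, align 1] → 2
@2: dst [4B, align 1] → 6
@6: length [4B, align 1] → 10
@10: ack [2B, align 1] → 12
@12: port [4B, align 1] → 16
@16: version [36B, align 1] → 52
@52: seq [2B, align 1] → 54
size 54, align 1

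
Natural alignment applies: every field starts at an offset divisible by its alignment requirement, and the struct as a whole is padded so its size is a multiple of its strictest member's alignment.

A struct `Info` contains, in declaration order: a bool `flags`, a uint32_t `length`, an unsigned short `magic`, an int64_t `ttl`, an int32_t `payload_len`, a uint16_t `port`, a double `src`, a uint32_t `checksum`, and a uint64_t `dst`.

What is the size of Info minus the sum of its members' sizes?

flags at 0 (size 1, align 1) → ends 1
pad 3 to align 4 for length
length at 4 (size 4, align 4) → ends 8
magic at 8 (size 2, align 2) → ends 10
pad 6 to align 8 for ttl
ttl at 16 (size 8, align 8) → ends 24
payload_len at 24 (size 4, align 4) → ends 28
port at 28 (size 2, align 2) → ends 30
pad 2 to align 8 for src
src at 32 (size 8, align 8) → ends 40
checksum at 40 (size 4, align 4) → ends 44
pad 4 to align 8 for dst
dst at 48 (size 8, align 8) → ends 56
total 56 bytes, alignment 8
data bytes 41, size 56 → padding 15

15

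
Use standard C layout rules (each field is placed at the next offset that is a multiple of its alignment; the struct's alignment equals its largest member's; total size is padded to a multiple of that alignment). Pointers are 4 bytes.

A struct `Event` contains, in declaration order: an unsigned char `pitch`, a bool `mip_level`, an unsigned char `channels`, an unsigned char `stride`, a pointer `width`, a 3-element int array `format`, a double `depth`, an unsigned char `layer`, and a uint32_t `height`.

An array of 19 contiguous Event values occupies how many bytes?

pitch at 0 (size 1, align 1) → ends 1
mip_level at 1 (size 1, align 1) → ends 2
channels at 2 (size 1, align 1) → ends 3
stride at 3 (size 1, align 1) → ends 4
width at 4 (size 4, align 4) → ends 8
format at 8 (size 12, align 4) → ends 20
pad 4 to align 8 for depth
depth at 24 (size 8, align 8) → ends 32
layer at 32 (size 1, align 1) → ends 33
pad 3 to align 4 for height
height at 36 (size 4, align 4) → ends 40
total 40 bytes, alignment 8
array of 19: 19 × 40 = 760

760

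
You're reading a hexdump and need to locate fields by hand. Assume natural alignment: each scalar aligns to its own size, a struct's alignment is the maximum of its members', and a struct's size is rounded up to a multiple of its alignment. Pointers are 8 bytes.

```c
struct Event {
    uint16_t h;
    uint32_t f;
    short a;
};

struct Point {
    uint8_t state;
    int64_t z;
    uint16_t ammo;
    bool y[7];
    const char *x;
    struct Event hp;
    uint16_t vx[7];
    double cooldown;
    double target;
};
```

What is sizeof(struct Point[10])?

Event: h at 0 (size 2, align 2) → ends 2; pad 2 to align 4 for f; f at 4 (size 4, align 4) → ends 8; a at 8 (size 2, align 2) → ends 10; tail pad 2 to reach multiple of 4; total 12 bytes, alignment 4
state at 0 (size 1, align 1) → ends 1
pad 7 to align 8 for z
z at 8 (size 8, align 8) → ends 16
ammo at 16 (size 2, align 2) → ends 18
y at 18 (size 7, align 1) → ends 25
pad 7 to align 8 for x
x at 32 (size 8, align 8) → ends 40
hp at 40 (size 12, align 4) → ends 52
vx at 52 (size 14, align 2) → ends 66
pad 6 to align 8 for cooldown
cooldown at 72 (size 8, align 8) → ends 80
target at 80 (size 8, align 8) → ends 88
total 88 bytes, alignment 8
array of 10: 10 × 88 = 880

880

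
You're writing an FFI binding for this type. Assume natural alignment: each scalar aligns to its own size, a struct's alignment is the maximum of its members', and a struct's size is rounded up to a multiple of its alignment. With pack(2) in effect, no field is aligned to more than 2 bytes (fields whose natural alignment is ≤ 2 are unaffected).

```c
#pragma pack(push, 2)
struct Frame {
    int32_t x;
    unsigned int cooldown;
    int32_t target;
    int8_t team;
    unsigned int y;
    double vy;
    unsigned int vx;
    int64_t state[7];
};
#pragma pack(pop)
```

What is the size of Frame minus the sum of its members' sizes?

1

@0: x [4B, align 2] → 4
@4: cooldown [4B, align 2] → 8
@8: target [4B, align 2] → 12
@12: team [1B, align 1] → 13
+1 pad (align 2)
@14: y [4B, align 2] → 18
@18: vy [8B, align 2] → 26
@26: vx [4B, align 2] → 30
@30: state [56B, align 2] → 86
size 86, align 2
data bytes 85, size 86 → padding 1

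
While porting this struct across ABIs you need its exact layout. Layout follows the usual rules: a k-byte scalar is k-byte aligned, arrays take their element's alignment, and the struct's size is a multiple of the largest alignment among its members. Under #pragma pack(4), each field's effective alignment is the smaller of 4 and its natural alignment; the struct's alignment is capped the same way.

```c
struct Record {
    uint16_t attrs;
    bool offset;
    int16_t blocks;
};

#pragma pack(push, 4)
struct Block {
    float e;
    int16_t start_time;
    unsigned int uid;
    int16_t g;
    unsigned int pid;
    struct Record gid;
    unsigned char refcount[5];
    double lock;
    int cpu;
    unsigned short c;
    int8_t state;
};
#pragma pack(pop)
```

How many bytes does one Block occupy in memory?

Record: 0..2  attrs  (2B, 2-aligned); 2..3  offset  (1B, 1-aligned); 3..4  -- padding (1B); 4..6  blocks  (2B, 2-aligned); sizeof = 6, alignof = 2
0..4  e  (4B, 4-aligned)
4..6  start_time  (2B, 2-aligned)
6..8  -- padding (2B)
8..12  uid  (4B, 4-aligned)
12..14  g  (2B, 2-aligned)
14..16  -- padding (2B)
16..20  pid  (4B, 4-aligned)
20..26  gid  (6B, 2-aligned)
26..31  refcount  (5B, 1-aligned)
31..32  -- padding (1B)
32..40  lock  (8B, 4-aligned)
40..44  cpu  (4B, 4-aligned)
44..46  c  (2B, 2-aligned)
46..47  state  (1B, 1-aligned)
47..48  -- tail padding (1B)
sizeof = 48, alignof = 4

48 bytes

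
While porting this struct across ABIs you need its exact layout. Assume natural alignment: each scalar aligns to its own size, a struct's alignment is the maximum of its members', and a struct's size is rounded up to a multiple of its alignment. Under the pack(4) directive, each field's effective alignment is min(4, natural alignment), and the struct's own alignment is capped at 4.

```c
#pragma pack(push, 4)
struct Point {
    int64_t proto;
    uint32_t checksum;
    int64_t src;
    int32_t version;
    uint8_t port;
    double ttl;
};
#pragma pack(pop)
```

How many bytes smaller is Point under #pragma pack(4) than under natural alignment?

natural layout:
  0..8  proto  (8B, 8-aligned)
  8..12  checksum  (4B, 4-aligned)
  12..16  -- padding (4B)
  16..24  src  (8B, 8-aligned)
  24..28  version  (4B, 4-aligned)
  28..29  port  (1B, 1-aligned)
  29..32  -- padding (3B)
  32..40  ttl  (8B, 8-aligned)
  sizeof = 40, alignof = 8
packed(4) layout:
  0..8  proto  (8B, 4-aligned)
  8..12  checksum  (4B, 4-aligned)
  12..20  src  (8B, 4-aligned)
  20..24  version  (4B, 4-aligned)
  24..25  port  (1B, 1-aligned)
  25..28  -- padding (3B)
  28..36  ttl  (8B, 4-aligned)
  sizeof = 36, alignof = 4
40 − 36 = 4

4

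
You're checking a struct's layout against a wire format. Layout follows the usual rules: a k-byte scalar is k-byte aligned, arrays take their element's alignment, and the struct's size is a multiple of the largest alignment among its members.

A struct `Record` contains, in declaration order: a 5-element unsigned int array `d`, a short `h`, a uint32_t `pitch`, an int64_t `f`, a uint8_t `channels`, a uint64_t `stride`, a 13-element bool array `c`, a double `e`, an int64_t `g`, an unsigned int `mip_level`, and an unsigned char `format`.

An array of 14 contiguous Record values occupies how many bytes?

1344

@0: d [20B, align 4] → 20
@20: h [2B, align 2] → 22
+2 pad (align 4)
@24: pitch [4B, align 4] → 28
+4 pad (align 8)
@32: f [8B, align 8] → 40
@40: channels [1B, align 1] → 41
+7 pad (align 8)
@48: stride [8B, align 8] → 56
@56: c [13B, align 1] → 69
+3 pad (align 8)
@72: e [8B, align 8] → 80
@80: g [8B, align 8] → 88
@88: mip_level [4B, align 4] → 92
@92: format [1B, align 1] → 93
+3 tail pad (align 8)
size 96, align 8
array of 14: 14 × 96 = 1344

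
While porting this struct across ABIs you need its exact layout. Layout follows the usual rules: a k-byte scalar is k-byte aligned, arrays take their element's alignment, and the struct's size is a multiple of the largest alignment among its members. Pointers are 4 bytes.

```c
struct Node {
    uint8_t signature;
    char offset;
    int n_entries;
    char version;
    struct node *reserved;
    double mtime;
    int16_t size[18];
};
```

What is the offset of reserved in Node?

signature at 0 (size 1, align 1) → ends 1
offset at 1 (size 1, align 1) → ends 2
pad 2 to align 4 for n_entries
n_entries at 4 (size 4, align 4) → ends 8
version at 8 (size 1, align 1) → ends 9
pad 3 to align 4 for reserved
reserved at 12 (size 4, align 4) → ends 16

12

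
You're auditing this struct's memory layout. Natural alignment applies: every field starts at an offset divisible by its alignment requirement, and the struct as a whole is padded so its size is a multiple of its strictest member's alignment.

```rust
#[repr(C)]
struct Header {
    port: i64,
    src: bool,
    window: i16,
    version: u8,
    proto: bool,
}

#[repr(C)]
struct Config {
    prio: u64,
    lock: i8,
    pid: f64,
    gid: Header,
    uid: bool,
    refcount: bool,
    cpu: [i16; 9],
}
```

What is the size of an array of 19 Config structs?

Header: @0: port [8B, align 8] → 8; @8: src [1B, align 1] → 9; +1 pad (align 2); @10: window [2B, align 2] → 12; @12: version [1B, align 1] → 13; @13: proto [1B, align 1] → 14; +2 tail pad (align 8); size 16, align 8
@0: prio [8B, align 8] → 8
@8: lock [1B, align 1] → 9
+7 pad (align 8)
@16: pid [8B, align 8] → 24
@24: gid [16B, align 8] → 40
@40: uid [1B, align 1] → 41
@41: refcount [1B, align 1] → 42
@42: cpu [18B, align 2] → 60
+4 tail pad (align 8)
size 64, align 8
array of 19: 19 × 64 = 1216

1216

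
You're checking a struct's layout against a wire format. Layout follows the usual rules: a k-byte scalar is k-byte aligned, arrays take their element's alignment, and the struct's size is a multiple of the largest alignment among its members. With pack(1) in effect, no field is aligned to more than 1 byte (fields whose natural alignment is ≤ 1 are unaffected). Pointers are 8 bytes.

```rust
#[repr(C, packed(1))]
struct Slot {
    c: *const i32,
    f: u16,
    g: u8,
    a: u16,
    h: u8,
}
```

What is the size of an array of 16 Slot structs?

@0: c [8B, align 1] → 8
@8: f [2B, align 1] → 10
@10: g [1B, align 1] → 11
@11: a [2B, align 1] → 13
@13: h [1B, align 1] → 14
size 14, align 1
array of 16: 16 × 14 = 224

224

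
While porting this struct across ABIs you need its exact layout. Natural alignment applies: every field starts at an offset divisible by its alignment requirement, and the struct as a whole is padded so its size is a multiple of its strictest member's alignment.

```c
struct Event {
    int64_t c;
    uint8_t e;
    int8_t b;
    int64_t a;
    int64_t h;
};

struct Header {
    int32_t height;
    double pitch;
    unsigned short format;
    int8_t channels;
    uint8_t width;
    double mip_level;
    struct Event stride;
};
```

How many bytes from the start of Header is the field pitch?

Event: c at 0 (size 8, align 8) → ends 8; e at 8 (size 1, align 1) → ends 9; b at 9 (size 1, align 1) → ends 10; pad 6 to align 8 for a; a at 16 (size 8, align 8) → ends 24; h at 24 (size 8, align 8) → ends 32; total 32 bytes, alignment 8
height at 0 (size 4, align 4) → ends 4
pad 4 to align 8 for pitch
pitch at 8 (size 8, align 8) → ends 16

8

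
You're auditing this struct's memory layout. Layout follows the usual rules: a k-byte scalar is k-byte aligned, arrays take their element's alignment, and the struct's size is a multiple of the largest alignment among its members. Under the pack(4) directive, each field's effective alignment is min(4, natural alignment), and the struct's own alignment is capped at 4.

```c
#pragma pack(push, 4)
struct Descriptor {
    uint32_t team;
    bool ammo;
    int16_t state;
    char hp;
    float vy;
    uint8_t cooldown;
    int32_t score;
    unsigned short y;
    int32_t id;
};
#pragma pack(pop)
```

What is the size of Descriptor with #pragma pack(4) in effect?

@0: team [4B, align 4] → 4
@4: ammo [1B, align 1] → 5
+1 pad (align 2)
@6: state [2B, align 2] → 8
@8: hp [1B, align 1] → 9
+3 pad (align 4)
@12: vy [4B, align 4] → 16
@16: cooldown [1B, align 1] → 17
+3 pad (align 4)
@20: score [4B, align 4] → 24
@24: y [2B, align 2] → 26
+2 pad (align 4)
@28: id [4B, align 4] → 32
size 32, align 4

32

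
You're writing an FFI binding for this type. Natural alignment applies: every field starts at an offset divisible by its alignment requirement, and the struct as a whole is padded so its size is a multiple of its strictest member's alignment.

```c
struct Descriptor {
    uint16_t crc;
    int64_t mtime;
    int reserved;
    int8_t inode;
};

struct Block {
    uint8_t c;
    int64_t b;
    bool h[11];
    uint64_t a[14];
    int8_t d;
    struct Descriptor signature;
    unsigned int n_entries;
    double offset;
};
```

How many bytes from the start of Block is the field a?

Descriptor: crc at 0 (size 2, align 2) → ends 2; pad 6 to align 8 for mtime; mtime at 8 (size 8, align 8) → ends 16; reserved at 16 (size 4, align 4) → ends 20; inode at 20 (size 1, align 1) → ends 21; tail pad 3 to reach multiple of 8; total 24 bytes, alignment 8
c at 0 (size 1, align 1) → ends 1
pad 7 to align 8 for b
b at 8 (size 8, align 8) → ends 16
h at 16 (size 11, align 1) → ends 27
pad 5 to align 8 for a
a at 32 (size 112, align 8) → ends 144

32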